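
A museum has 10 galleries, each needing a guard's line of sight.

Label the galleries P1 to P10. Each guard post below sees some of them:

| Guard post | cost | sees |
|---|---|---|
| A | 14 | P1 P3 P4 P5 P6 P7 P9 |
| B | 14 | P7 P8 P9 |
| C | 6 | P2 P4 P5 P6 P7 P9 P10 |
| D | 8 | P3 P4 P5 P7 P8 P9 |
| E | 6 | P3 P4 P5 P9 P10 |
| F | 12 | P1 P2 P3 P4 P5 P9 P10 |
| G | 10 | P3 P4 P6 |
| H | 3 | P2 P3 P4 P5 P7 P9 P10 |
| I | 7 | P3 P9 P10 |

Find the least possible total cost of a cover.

A, D, H together cover every gallery (A ∪ D ∪ H = {P1, P2, P3, P4, P5, P6, P7, P8, P9, P10}); total cost 14 + 8 + 3 = 25.
The greedy pick H, C, D, F costs 29; no covering selection beats 25.

25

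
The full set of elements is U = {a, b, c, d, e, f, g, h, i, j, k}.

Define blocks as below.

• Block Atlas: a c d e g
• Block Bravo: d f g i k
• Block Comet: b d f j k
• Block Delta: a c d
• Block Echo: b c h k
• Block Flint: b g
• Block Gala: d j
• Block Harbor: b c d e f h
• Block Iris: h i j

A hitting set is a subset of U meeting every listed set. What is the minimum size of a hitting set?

Take T = {b, d, h}. Each listed block contains at least one of these, so T is a hitting set of size 3.
The blocks Delta, Flint, Iris are pairwise disjoint, so any hitting set needs a separate element for each — at least 3. Hence 3 is optimal.

3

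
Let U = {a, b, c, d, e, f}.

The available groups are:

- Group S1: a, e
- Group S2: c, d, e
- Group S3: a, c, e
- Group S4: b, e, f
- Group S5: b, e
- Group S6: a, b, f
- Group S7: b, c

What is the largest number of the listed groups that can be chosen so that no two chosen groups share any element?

2

S2, S6 are pairwise disjoint (S2={c,d,e}; S6={a,b,f}).
Every remaining group overlaps one of these, and no 3 of the listed groups are pairwise disjoint, so 2 is the maximum.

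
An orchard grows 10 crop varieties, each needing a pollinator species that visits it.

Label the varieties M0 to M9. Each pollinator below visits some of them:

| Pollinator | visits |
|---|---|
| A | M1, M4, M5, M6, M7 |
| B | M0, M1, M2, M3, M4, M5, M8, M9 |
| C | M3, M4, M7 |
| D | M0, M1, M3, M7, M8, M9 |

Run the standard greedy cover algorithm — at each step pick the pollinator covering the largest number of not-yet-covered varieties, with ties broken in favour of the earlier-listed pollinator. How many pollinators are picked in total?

Greedy: pick B (covers 8 new) → pick A (covers 2 new). Total picks: 2.

2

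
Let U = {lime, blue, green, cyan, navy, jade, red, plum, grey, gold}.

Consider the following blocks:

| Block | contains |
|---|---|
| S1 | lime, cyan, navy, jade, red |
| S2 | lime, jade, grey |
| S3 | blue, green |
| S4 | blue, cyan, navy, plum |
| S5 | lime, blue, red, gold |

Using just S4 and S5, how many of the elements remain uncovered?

3

Union of S4, S5 = {lime, blue, cyan, navy, red, plum, gold}.
Not covered: green, jade, grey — 3 elements.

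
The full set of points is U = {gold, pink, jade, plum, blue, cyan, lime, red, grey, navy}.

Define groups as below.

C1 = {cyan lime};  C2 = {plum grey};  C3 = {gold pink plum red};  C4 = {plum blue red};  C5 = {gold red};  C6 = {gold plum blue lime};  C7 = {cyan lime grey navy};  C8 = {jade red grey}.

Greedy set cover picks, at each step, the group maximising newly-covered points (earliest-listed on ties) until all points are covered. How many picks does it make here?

Greedy: pick C3 (covers 4 new) → pick C7 (covers 4 new) → pick C4 (covers 1 new) → pick C8 (covers 1 new). Total picks: 4.

4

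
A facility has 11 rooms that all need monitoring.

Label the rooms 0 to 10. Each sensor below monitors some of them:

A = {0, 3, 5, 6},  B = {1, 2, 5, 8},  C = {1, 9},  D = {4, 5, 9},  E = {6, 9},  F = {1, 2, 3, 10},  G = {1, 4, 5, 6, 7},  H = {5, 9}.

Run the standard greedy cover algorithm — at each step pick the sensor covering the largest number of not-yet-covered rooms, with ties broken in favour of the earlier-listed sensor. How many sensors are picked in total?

5

Greedy: pick G (covers 5 new) → pick F (covers 3 new) → pick A (covers 1 new) → pick B (covers 1 new) → pick C (covers 1 new). Total picks: 5.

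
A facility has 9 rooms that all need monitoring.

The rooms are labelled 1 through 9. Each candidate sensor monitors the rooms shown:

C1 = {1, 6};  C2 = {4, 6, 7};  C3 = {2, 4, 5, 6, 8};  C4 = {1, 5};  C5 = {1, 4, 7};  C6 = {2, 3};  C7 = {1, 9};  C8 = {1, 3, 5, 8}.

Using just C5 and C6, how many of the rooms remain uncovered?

Union of C5, C6 = {1, 2, 3, 4, 7}.
Not covered: 5, 6, 8, 9 — 4 rooms.

4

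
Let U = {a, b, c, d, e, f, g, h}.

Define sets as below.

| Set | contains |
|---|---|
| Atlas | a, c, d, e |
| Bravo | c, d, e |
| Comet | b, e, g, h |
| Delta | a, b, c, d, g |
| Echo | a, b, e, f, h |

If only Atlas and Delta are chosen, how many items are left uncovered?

2

Union of Atlas, Delta = {a, b, c, d, e, g}.
Not covered: f, h — 2 items.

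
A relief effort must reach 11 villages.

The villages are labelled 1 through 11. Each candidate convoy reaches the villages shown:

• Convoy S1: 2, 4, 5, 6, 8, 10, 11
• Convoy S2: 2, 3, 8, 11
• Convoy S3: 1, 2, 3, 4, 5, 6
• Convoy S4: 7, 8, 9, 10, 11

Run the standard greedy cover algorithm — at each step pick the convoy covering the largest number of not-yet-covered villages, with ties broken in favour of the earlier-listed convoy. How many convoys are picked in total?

Greedy: pick S1 (covers 7 new) → pick S3 (covers 2 new) → pick S4 (covers 2 new). Total picks: 3.
(The true minimum cover uses only 2 convoys, so greedy is not optimal here.)

3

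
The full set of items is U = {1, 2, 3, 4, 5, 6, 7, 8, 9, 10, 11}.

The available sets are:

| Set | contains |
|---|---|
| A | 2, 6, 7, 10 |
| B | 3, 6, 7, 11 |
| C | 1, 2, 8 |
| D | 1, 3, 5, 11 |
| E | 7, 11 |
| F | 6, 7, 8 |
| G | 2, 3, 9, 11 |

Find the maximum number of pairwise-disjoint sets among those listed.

B, C are pairwise disjoint (B={3,6,7,11}; C={1,2,8}).
Every remaining set overlaps one of these, and no 3 of the listed sets are pairwise disjoint, so 2 is the maximum.

2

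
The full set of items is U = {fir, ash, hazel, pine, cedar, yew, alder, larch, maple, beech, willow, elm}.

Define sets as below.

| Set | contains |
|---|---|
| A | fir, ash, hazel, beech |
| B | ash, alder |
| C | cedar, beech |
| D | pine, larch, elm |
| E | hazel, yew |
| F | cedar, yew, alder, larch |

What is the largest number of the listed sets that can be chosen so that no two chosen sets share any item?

B, C, D, E are pairwise disjoint (B={ash,alder}; C={cedar,beech}; D={pine,larch,elm}; E={hazel,yew}).
Every remaining set overlaps one of these, and no 5 of the listed sets are pairwise disjoint, so 4 is the maximum.

4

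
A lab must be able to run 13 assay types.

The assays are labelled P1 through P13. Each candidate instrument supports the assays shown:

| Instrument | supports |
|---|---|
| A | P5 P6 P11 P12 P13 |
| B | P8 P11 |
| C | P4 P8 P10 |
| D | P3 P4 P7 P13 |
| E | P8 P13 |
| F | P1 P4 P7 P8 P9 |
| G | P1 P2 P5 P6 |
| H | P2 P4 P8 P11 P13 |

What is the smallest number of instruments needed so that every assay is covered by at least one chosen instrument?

A and C and D and F and H together: A ∪ C ∪ D ∪ F ∪ H = {P1, P2, P3, P4, P5, P6, P7, P8, P9, P10, P11, P12, P13} — every assay is covered.
No 4 of the 8 instruments cover everything (all 70 combinations miss at least one assay), so 5 is optimal.

5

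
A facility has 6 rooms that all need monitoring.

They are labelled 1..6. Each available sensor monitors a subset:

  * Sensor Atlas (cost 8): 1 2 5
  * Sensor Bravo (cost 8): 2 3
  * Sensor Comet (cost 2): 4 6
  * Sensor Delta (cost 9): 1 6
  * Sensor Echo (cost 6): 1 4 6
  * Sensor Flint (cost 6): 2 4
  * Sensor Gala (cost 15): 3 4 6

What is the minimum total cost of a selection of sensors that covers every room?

18

Atlas, Bravo, Comet together cover every room (Atlas ∪ Bravo ∪ Comet = {1, 2, 3, 4, 5, 6}); total cost 8 + 8 + 2 = 18.
No covering selection has total cost below 18.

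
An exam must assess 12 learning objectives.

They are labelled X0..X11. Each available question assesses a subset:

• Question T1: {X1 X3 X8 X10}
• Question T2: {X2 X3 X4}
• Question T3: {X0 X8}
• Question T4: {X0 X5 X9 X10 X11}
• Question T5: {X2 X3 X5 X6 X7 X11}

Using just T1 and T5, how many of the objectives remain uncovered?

3

Union of T1, T5 = {X1, X2, X3, X5, X6, X7, X8, X10, X11}.
Not covered: X0, X4, X9 — 3 objectives.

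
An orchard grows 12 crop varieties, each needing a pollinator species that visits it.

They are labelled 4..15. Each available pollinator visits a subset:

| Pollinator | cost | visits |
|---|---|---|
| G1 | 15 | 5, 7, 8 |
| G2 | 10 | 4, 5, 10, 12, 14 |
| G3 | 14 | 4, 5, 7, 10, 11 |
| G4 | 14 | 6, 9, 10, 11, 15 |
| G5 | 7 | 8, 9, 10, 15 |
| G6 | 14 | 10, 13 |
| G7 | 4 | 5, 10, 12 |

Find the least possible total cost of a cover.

53

G1, G2, G4, G6 together cover every variety (G1 ∪ G2 ∪ G4 ∪ G6 = {4, 5, 6, 7, 8, 9, 10, 11, 12, 13, 14, 15}); total cost 15 + 10 + 14 + 14 = 53.
The greedy pick G7, G5, G3, G2, G4, G6 costs 63; no covering selection beats 53.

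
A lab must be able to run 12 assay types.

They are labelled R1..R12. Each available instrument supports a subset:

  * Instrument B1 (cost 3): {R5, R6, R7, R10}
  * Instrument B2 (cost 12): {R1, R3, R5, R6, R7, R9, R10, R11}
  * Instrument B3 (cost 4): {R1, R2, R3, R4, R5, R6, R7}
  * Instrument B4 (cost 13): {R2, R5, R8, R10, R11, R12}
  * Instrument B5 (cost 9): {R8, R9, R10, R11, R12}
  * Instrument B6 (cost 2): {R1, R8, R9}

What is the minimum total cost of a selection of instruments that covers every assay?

13

B3, B5 together cover every assay (B3 ∪ B5 = {R1, R2, R3, R4, R5, R6, R7, R8, R9, R10, R11, R12}); total cost 4 + 9 = 13.
The greedy pick B3, B6, B1, B5 costs 18; no covering selection beats 13.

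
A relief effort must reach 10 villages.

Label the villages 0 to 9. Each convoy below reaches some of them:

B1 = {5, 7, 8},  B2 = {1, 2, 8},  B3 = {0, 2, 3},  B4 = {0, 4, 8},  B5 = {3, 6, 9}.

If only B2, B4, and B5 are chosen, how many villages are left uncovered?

2

Union of B2, B4, B5 = {0, 1, 2, 3, 4, 6, 8, 9}.
Not covered: 5, 7 — 2 villages.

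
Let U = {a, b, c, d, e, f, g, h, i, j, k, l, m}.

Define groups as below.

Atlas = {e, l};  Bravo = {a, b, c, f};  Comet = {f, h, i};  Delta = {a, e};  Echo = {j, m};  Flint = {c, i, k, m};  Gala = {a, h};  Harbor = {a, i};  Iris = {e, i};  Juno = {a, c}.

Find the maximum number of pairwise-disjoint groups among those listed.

4

Atlas, Comet, Echo, Juno are pairwise disjoint (Atlas={e,l}; Comet={f,h,i}; Echo={j,m}; Juno={a,c}).
Every remaining group overlaps one of these, and no 5 of the listed groups are pairwise disjoint, so 4 is the maximum.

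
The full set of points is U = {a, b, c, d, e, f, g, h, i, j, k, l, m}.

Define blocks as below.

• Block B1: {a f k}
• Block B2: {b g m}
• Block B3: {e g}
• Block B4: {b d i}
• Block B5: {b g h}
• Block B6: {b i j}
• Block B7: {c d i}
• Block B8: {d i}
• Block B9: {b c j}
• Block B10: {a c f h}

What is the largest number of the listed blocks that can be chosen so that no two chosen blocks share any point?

4

B1, B3, B8, B9 are pairwise disjoint (B1={a,f,k}; B3={e,g}; B8={d,i}; B9={b,c,j}).
Every remaining block overlaps one of these, and no 5 of the listed blocks are pairwise disjoint, so 4 is the maximum.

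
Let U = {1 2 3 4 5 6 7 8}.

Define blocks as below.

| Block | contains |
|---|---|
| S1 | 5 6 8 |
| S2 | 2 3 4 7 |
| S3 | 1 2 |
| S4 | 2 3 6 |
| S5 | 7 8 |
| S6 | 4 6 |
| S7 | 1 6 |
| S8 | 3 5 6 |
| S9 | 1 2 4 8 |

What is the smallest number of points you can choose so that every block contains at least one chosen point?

3

H = {1, 6, 7} meets every block (each contains at least one member of H), and |H| = 3.
The blocks S3, S5, S6 are pairwise disjoint, so any hitting set needs a separate point for each — at least 3. Hence 3 is optimal.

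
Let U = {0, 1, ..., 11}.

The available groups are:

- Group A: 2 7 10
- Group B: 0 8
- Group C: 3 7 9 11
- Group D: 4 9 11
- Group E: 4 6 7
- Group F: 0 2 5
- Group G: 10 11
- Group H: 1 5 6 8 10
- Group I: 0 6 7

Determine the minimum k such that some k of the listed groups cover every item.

Take {C, D, F, H}. Their union is {0, 1, 2, 3, 4, 5, 6, 7, 8, 9, 10, 11}, which is all 12 items.
No 3 of the 9 groups cover everything (all 84 combinations miss at least one item), so 4 is optimal.

4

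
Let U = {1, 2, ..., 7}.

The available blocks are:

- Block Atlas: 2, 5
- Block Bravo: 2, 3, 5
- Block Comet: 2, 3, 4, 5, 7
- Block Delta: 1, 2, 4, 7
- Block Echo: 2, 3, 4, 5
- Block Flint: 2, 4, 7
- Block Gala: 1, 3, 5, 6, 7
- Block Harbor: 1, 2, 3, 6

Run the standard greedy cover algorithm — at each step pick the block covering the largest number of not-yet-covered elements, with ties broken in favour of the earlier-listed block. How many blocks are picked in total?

2

Greedy: pick Comet (covers 5 new) → pick Gala (covers 2 new). Total picks: 2.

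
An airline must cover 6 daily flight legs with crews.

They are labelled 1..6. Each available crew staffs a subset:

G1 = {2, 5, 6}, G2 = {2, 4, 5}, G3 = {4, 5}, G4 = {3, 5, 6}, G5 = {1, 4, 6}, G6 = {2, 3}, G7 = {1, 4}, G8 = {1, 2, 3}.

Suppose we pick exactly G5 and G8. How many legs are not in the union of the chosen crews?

1

Union of G5, G8 = {1, 2, 3, 4, 6}.
Not covered: 5 — 1 leg.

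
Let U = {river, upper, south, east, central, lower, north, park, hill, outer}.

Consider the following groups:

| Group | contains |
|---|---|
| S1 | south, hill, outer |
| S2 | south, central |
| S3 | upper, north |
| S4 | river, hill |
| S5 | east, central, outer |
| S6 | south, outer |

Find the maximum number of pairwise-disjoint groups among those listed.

3

S3, S4, S5 are pairwise disjoint (S3={upper,north}; S4={river,hill}; S5={east,central,outer}).
Every remaining group overlaps one of these, and no 4 of the listed groups are pairwise disjoint, so 3 is the maximum.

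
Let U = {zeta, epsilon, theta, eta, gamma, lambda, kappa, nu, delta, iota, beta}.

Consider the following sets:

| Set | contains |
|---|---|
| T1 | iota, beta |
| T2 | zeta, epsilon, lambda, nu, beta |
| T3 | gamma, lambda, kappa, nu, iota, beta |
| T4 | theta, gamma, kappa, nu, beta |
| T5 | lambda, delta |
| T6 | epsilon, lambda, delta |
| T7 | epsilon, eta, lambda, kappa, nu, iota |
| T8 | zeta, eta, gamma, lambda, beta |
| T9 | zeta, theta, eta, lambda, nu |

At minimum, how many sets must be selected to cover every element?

T3, T6, and T9 cover everything between them: the union {zeta, epsilon, theta, eta, gamma, lambda, kappa, nu, delta, iota, beta} is all of U.
No 2 of the 9 sets cover everything (all 36 combinations miss at least one element), so 3 is optimal.

3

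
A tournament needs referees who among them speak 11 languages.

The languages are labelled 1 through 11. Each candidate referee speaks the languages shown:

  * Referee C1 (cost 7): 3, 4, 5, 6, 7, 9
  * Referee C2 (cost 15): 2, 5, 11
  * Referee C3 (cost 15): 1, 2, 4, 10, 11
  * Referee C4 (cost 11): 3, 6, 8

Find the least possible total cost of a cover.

C1, C3, C4 together cover every language (C1 ∪ C3 ∪ C4 = {1, 2, 3, 4, 5, 6, 7, 8, 9, 10, 11}); total cost 7 + 15 + 11 = 33.
No covering selection has total cost below 33.

33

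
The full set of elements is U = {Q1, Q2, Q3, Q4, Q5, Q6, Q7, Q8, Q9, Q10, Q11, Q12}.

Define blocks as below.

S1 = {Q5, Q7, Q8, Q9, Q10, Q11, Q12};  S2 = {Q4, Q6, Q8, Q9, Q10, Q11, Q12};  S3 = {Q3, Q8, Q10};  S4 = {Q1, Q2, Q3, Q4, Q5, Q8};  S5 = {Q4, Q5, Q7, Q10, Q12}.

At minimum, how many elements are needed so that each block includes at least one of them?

2

Take H = {Q8, Q12}. Each listed block contains at least one of these, so H is a hitting set of size 2.
No single element lies in every block, so at least 2 are needed and 2 is optimal.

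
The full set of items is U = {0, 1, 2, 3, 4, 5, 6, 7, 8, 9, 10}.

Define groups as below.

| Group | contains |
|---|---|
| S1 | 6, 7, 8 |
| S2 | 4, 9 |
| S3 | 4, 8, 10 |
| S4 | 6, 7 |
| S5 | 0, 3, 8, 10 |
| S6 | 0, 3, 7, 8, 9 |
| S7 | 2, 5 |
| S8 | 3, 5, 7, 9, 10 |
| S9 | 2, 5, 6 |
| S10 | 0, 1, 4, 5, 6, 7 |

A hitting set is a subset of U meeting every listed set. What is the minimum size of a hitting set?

Take H = {5, 6, 8, 9}. Each listed group contains at least one of these, so H is a hitting set of size 4.
The groups S2, S4, S5, S7 are pairwise disjoint, so any hitting set needs a separate item for each — at least 4. Hence 4 is optimal.

4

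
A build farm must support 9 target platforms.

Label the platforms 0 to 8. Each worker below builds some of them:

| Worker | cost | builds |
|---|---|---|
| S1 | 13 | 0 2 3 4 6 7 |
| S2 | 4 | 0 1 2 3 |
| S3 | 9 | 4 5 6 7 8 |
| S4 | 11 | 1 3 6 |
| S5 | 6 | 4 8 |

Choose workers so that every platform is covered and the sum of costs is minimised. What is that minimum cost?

13

S2, S3 together cover every platform (S2 ∪ S3 = {0, 1, 2, 3, 4, 5, 6, 7, 8}); total cost 4 + 9 = 13.
No covering selection has total cost below 13.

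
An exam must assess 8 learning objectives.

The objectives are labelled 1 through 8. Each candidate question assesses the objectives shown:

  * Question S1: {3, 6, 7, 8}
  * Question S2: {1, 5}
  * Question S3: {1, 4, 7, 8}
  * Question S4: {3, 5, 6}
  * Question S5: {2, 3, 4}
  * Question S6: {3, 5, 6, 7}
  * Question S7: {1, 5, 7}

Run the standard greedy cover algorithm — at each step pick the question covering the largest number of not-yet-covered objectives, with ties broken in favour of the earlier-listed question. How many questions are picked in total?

Greedy: pick S1 (covers 4 new) → pick S2 (covers 2 new) → pick S5 (covers 2 new). Total picks: 3.

3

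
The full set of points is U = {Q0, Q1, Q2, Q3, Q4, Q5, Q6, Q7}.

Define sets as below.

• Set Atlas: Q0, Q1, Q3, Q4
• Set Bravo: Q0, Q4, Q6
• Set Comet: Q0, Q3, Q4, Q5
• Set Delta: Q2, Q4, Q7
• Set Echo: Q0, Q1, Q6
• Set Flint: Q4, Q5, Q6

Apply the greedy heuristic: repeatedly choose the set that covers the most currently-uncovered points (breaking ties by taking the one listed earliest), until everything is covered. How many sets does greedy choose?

3

Greedy: pick Atlas (covers 4 new) → pick Delta (covers 2 new) → pick Flint (covers 2 new). Total picks: 3.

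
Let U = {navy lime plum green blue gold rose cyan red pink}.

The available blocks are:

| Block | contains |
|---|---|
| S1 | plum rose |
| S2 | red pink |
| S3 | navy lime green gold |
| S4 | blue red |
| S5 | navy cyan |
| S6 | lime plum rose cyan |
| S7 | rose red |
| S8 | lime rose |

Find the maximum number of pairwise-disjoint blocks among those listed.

3

S1, S3, S4 are pairwise disjoint (S1={plum,rose}; S3={navy,lime,green,gold}; S4={blue,red}).
Every remaining block overlaps one of these, and no 4 of the listed blocks are pairwise disjoint, so 3 is the maximum.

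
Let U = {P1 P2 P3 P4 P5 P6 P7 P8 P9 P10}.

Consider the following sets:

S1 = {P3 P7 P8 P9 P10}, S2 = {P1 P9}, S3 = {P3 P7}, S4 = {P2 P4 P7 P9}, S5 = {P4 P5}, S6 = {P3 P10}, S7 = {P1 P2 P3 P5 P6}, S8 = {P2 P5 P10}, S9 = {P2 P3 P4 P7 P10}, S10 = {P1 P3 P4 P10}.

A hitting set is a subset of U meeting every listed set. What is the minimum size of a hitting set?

3

The 3 items {P3, P5, P9} hit every set.
The sets S2, S5, S6 are pairwise disjoint, so any hitting set needs a separate item for each — at least 3. Hence 3 is optimal.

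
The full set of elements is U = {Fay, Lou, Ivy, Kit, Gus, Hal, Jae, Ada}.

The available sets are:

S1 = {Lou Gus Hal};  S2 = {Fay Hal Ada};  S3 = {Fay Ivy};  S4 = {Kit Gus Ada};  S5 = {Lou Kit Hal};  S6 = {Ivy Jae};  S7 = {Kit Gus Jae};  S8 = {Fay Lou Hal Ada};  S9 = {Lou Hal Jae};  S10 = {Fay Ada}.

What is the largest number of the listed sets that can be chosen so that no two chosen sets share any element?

S3, S4, S9 are pairwise disjoint (S3={Fay,Ivy}; S4={Kit,Gus,Ada}; S9={Lou,Hal,Jae}).
Every remaining set overlaps one of these, and no 4 of the listed sets are pairwise disjoint, so 3 is the maximum.

3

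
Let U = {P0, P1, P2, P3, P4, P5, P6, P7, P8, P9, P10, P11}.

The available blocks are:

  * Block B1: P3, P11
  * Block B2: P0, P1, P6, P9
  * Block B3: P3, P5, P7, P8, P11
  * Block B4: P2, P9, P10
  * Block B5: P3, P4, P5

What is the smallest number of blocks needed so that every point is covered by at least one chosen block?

Take {B2, B3, B4, B5}. Their union is {P0, P1, P2, P3, P4, P5, P6, P7, P8, P9, P10, P11}, which is all 12 points.
Only B5 contains P4, so B5 is forced; the remaining 9 points need at least 3 more blocks (each remaining block adds at most 4) — so at least 4 blocks are needed, and 4 is optimal.

4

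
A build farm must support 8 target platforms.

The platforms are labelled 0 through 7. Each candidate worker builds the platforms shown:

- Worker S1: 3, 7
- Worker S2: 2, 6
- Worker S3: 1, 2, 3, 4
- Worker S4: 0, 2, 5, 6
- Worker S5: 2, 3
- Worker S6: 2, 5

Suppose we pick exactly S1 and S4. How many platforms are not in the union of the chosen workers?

Union of S1, S4 = {0, 2, 3, 5, 6, 7}.
Not covered: 1, 4 — 2 platforms.

2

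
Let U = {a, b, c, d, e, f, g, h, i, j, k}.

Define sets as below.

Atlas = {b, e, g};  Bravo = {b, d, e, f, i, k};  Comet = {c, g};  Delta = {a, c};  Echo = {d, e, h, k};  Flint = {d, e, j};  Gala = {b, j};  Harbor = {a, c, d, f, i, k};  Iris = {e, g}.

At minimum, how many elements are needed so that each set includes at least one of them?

The 3 elements {b, c, e} hit every set.
The sets Comet, Echo, Gala are pairwise disjoint, so any hitting set needs a separate element for each — at least 3. Hence 3 is optimal.

3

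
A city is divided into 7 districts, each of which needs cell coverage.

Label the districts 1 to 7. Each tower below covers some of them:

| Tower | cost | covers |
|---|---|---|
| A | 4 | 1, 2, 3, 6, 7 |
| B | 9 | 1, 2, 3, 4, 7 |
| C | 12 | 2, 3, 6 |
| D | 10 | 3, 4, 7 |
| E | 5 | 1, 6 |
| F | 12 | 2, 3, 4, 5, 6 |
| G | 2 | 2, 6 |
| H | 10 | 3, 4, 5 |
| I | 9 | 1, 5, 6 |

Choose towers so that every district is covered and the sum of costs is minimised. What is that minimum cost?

14

A, H together cover every district (A ∪ H = {1, 2, 3, 4, 5, 6, 7}); total cost 4 + 10 = 14.
No covering selection has total cost below 14.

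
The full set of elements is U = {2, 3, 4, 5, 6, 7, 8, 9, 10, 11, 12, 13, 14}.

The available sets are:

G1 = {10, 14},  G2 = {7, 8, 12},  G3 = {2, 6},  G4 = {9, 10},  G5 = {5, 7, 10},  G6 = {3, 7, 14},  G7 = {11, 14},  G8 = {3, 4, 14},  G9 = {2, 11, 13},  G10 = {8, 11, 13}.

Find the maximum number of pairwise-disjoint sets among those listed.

4

G2, G3, G4, G8 are pairwise disjoint (G2={7,8,12}; G3={2,6}; G4={9,10}; G8={3,4,14}).
Every remaining set overlaps one of these, and no 5 of the listed sets are pairwise disjoint, so 4 is the maximum.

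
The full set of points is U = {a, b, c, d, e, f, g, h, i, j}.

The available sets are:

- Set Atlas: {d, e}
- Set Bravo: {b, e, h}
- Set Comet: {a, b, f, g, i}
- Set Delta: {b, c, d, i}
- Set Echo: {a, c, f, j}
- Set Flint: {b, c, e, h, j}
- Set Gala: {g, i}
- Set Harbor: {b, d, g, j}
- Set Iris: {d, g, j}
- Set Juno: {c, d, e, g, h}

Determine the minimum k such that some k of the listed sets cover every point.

3

Comet, Harbor, and Juno cover everything between them: the union {a, b, c, d, e, f, g, h, i, j} is all of U.
No 2 of the 10 sets cover everything (all 45 combinations miss at least one point), so 3 is optimal.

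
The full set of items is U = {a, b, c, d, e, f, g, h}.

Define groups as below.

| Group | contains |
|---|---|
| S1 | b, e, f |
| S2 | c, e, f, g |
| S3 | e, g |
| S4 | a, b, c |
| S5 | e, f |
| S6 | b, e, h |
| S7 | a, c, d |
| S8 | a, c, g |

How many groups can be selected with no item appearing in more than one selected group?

2

S5, S7 are pairwise disjoint (S5={e,f}; S7={a,c,d}).
Every remaining group overlaps one of these, and no 3 of the listed groups are pairwise disjoint, so 2 is the maximum.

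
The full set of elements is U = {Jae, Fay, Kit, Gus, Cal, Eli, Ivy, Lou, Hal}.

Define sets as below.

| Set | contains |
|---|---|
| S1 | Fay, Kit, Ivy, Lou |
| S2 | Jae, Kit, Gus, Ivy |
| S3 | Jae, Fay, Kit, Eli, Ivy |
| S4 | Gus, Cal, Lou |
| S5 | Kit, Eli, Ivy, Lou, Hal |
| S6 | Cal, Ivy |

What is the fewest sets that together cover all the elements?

3

Take {S3, S4, S5}. Their union is {Jae, Fay, Kit, Gus, Cal, Eli, Ivy, Lou, Hal}, which is all 9 elements.
Only S5 contains Hal, so S5 is forced; the remaining 4 elements need at least 2 more sets (each remaining set adds at most 2) — so at least 3 sets are needed, and 3 is optimal.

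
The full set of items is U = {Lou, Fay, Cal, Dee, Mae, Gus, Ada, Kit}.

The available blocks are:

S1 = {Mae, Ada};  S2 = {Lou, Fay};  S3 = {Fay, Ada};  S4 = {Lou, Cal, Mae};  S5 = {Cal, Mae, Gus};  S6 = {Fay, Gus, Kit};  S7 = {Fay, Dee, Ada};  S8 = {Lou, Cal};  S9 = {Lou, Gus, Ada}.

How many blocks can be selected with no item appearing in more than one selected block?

3

S1, S6, S8 are pairwise disjoint (S1={Mae,Ada}; S6={Fay,Gus,Kit}; S8={Lou,Cal}).
Every remaining block overlaps one of these, and no 4 of the listed blocks are pairwise disjoint, so 3 is the maximum.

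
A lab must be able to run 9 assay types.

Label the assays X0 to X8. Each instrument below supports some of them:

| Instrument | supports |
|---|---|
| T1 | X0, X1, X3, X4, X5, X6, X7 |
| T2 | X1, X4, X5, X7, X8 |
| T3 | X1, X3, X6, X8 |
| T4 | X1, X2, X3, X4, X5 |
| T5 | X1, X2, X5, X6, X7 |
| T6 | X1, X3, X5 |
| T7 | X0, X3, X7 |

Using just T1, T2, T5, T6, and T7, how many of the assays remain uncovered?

Union of T1, T2, T5, T6, T7 = {X0, X1, X2, X3, X4, X5, X6, X7, X8} — that's every assay, so 0 are uncovered.

0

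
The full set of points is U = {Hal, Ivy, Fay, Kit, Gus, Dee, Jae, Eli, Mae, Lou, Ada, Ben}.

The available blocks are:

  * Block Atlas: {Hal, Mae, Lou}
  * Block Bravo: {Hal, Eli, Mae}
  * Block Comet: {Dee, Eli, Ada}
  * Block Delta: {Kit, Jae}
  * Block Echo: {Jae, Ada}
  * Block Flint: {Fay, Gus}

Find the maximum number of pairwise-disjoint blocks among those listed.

Atlas, Comet, Delta, Flint are pairwise disjoint (Atlas={Hal,Mae,Lou}; Comet={Dee,Eli,Ada}; Delta={Kit,Jae}; Flint={Fay,Gus}).
Every remaining block overlaps one of these, and no 5 of the listed blocks are pairwise disjoint, so 4 is the maximum.

4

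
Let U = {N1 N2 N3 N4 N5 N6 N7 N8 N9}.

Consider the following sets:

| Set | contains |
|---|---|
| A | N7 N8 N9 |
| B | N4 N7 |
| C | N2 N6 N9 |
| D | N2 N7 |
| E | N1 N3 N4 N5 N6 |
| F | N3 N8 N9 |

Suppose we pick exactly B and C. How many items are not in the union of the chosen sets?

Union of B, C = {N2, N4, N6, N7, N9}.
Not covered: N1, N3, N5, N8 — 4 items.

4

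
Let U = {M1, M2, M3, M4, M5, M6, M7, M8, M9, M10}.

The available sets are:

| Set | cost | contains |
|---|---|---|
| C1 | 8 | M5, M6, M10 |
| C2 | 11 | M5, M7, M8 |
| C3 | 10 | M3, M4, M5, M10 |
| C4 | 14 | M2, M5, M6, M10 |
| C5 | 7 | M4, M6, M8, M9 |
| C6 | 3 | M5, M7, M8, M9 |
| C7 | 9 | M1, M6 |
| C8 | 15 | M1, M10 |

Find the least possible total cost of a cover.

C3, C4, C6, C7 together cover every element (C3 ∪ C4 ∪ C6 ∪ C7 = {M1, M2, M3, M4, M5, M6, M7, M8, M9, M10}); total cost 10 + 14 + 3 + 9 = 36.
No covering selection has total cost below 36.

36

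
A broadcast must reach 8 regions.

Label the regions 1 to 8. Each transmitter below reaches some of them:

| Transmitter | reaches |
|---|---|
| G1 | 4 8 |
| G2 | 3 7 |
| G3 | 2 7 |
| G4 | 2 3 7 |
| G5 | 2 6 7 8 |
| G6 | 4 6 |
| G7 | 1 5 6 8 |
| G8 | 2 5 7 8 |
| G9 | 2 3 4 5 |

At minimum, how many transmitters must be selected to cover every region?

3

Take {G1, G4, G7}. Their union is {1, 2, 3, 4, 5, 6, 7, 8}, which is all 8 regions.
Only G7 contains 1, so G7 is forced; the remaining 4 regions need at least 2 more transmitters (each remaining transmitter adds at most 3) — so at least 3 transmitters are needed, and 3 is optimal.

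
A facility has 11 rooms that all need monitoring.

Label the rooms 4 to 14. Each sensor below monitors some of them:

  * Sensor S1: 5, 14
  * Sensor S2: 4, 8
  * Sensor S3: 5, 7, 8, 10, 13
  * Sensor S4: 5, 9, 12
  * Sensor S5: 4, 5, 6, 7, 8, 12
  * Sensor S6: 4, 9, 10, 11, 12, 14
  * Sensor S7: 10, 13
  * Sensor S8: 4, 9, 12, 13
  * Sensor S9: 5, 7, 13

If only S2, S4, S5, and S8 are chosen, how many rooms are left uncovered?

Union of S2, S4, S5, S8 = {4, 5, 6, 7, 8, 9, 12, 13}.
Not covered: 10, 11, 14 — 3 rooms.

3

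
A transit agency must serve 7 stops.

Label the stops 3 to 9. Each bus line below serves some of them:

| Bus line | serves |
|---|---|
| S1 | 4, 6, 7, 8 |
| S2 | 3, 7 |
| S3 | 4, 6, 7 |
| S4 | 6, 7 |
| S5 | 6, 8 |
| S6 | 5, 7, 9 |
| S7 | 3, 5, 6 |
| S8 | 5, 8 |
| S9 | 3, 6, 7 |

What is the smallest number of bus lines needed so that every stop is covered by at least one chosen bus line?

S1 and S2 and S6 together: S1 ∪ S2 ∪ S6 = {3, 4, 5, 6, 7, 8, 9} — every stop is covered.
Only S6 contains 9, so S6 is forced; the remaining 4 stops need at least 2 more bus lines (each remaining bus line adds at most 3) — so at least 3 bus lines are needed, and 3 is optimal.

3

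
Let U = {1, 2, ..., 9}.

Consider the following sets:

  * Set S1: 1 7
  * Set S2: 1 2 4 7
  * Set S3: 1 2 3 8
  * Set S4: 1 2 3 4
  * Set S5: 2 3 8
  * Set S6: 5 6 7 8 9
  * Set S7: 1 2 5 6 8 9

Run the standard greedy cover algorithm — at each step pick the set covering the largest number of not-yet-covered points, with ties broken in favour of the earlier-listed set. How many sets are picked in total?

Greedy: pick S7 (covers 6 new) → pick S2 (covers 2 new) → pick S3 (covers 1 new). Total picks: 3.
(The true minimum cover uses only 2 sets, so greedy is not optimal here.)

3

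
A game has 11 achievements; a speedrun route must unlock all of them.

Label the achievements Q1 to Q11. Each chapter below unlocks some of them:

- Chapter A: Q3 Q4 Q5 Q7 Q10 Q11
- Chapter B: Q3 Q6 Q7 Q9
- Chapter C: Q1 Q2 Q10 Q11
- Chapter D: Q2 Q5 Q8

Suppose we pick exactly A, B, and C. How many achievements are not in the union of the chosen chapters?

1

Union of A, B, C = {Q1, Q2, Q3, Q4, Q5, Q6, Q7, Q9, Q10, Q11}.
Not covered: Q8 — 1 achievement.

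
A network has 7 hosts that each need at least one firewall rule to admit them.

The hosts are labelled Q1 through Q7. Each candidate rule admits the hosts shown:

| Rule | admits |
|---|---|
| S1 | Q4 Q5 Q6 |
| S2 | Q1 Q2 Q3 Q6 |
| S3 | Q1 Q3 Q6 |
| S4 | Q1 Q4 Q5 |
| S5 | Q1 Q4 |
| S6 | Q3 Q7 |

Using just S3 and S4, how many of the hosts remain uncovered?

2

Union of S3, S4 = {Q1, Q3, Q4, Q5, Q6}.
Not covered: Q2, Q7 — 2 hosts.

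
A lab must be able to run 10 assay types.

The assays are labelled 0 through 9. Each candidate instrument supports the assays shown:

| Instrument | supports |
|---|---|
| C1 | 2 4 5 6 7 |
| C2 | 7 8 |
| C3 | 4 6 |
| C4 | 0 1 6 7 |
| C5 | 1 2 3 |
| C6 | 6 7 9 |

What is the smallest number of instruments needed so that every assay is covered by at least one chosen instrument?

Take {C1, C2, C4, C5, C6}. Their union is {0, 1, 2, 3, 4, 5, 6, 7, 8, 9}, which is all 10 assays.
No 4 of the 6 instruments cover everything (all 15 combinations miss at least one assay), so 5 is optimal.

5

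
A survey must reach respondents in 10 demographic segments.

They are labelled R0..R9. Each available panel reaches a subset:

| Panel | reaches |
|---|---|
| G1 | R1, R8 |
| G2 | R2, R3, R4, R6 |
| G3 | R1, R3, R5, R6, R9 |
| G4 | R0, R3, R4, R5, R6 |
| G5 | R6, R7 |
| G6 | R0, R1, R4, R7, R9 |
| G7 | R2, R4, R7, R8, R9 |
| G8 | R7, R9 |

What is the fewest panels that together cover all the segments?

Take {G1, G4, G7}. Their union is {R0, R1, R2, R3, R4, R5, R6, R7, R8, R9}, which is all 10 segments.
No 2 of the 8 panels cover everything (all 28 combinations miss at least one segment), so 3 is optimal.

3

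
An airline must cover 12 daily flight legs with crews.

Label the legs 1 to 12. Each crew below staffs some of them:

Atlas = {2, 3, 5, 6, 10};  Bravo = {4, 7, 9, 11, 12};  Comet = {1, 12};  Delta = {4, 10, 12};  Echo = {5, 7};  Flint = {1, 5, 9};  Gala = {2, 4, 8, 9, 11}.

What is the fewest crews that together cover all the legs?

4

Take {Atlas, Bravo, Comet, Gala}. Their union is {1, 2, 3, 4, 5, 6, 7, 8, 9, 10, 11, 12}, which is all 12 legs.
No 3 of the 7 crews cover everything (all 35 combinations miss at least one leg), so 4 is optimal.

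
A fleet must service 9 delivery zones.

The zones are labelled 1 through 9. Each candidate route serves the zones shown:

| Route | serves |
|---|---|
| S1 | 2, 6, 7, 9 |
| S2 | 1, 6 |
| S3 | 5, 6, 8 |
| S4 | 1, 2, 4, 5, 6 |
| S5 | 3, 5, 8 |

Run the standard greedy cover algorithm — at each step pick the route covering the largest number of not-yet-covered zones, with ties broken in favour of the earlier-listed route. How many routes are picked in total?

3

Greedy: pick S4 (covers 5 new) → pick S1 (covers 2 new) → pick S5 (covers 2 new). Total picks: 3.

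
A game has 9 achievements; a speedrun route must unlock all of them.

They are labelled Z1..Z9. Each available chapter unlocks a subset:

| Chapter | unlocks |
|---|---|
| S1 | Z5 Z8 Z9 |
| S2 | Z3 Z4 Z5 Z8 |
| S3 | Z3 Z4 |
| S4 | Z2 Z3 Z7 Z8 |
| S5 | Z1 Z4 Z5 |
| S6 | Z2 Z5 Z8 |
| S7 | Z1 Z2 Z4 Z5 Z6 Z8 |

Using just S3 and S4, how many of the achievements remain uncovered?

Union of S3, S4 = {Z2, Z3, Z4, Z7, Z8}.
Not covered: Z1, Z5, Z6, Z9 — 4 achievements.

4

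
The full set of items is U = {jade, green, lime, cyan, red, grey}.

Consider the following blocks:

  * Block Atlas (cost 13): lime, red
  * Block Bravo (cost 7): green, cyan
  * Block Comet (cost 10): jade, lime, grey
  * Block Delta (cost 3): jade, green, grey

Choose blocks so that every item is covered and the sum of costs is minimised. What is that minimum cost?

Atlas, Bravo, Delta together cover every item (Atlas ∪ Bravo ∪ Delta = {jade, green, lime, cyan, red, grey}); total cost 13 + 7 + 3 = 23.
No covering selection has total cost below 23.

23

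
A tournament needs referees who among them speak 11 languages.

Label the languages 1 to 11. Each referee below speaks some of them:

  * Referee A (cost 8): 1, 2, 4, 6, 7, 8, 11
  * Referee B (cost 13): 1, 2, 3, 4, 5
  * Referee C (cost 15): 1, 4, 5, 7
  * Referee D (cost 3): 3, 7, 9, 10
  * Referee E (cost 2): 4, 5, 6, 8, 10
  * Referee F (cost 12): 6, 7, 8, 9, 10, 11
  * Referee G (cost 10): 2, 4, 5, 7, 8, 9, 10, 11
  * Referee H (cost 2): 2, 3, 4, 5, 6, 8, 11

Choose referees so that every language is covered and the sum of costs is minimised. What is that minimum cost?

A, D, H together cover every language (A ∪ D ∪ H = {1, 2, 3, 4, 5, 6, 7, 8, 9, 10, 11}); total cost 8 + 3 + 2 = 13.
No covering selection has total cost below 13.

13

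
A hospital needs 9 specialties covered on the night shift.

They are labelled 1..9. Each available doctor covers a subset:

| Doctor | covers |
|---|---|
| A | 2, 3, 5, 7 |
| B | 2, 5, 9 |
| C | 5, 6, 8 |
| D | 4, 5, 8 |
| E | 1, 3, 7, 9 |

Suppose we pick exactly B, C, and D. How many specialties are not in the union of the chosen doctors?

3

Union of B, C, D = {2, 4, 5, 6, 8, 9}.
Not covered: 1, 3, 7 — 3 specialties.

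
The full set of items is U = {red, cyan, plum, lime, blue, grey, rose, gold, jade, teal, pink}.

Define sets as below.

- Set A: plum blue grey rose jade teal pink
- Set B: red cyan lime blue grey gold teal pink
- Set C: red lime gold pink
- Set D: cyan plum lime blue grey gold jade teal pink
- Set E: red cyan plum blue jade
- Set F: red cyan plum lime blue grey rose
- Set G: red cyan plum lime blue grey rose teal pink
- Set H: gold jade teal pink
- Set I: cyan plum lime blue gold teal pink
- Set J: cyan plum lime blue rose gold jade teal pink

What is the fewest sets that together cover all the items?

Take {D, F}. Their union is {red, cyan, plum, lime, blue, grey, rose, gold, jade, teal, pink}, which is all 11 items.
No single set has all 11 items (the largest, D, has 9), so 2 is optimal.

2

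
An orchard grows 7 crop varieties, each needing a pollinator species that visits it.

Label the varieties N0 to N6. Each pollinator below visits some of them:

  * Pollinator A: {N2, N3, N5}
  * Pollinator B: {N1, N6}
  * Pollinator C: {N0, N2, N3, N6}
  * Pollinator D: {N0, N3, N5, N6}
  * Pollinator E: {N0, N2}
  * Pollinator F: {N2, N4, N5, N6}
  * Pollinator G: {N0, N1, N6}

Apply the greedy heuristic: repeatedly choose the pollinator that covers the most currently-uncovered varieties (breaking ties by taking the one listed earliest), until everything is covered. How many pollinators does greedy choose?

Greedy: pick C (covers 4 new) → pick F (covers 2 new) → pick B (covers 1 new). Total picks: 3.

3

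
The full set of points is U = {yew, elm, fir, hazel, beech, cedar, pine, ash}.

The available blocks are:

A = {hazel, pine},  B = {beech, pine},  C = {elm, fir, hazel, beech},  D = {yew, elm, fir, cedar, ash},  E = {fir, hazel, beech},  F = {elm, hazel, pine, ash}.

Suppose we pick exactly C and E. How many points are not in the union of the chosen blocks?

4

Union of C, E = {elm, fir, hazel, beech}.
Not covered: yew, cedar, pine, ash — 4 points.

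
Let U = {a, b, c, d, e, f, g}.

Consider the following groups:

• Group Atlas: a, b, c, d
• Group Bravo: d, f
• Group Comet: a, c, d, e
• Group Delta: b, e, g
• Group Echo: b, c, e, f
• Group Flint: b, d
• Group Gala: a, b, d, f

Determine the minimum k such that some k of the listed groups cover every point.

Comet, Delta, and Echo cover everything between them: the union {a, b, c, d, e, f, g} is all of U.
Only Delta contains g, so Delta is forced; the remaining 4 points need at least 2 more groups (each remaining group adds at most 3) — so at least 3 groups are needed, and 3 is optimal.

3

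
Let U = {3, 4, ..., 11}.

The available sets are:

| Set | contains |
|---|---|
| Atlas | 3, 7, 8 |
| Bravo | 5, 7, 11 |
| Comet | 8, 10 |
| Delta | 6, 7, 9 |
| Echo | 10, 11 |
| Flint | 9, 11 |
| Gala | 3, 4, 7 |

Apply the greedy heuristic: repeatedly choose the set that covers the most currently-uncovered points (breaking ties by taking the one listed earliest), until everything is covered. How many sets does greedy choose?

5

Greedy: pick Atlas (covers 3 new) → pick Bravo (covers 2 new) → pick Delta (covers 2 new) → pick Comet (covers 1 new) → pick Gala (covers 1 new). Total picks: 5.
(The true minimum cover uses only 4 sets, so greedy is not optimal here.)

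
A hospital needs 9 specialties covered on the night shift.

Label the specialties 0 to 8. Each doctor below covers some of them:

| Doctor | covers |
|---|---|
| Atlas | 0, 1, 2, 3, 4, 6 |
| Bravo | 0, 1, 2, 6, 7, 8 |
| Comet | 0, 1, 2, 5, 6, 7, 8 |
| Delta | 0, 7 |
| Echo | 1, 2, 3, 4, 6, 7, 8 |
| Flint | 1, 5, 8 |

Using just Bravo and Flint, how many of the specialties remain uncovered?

2

Union of Bravo, Flint = {0, 1, 2, 5, 6, 7, 8}.
Not covered: 3, 4 — 2 specialties.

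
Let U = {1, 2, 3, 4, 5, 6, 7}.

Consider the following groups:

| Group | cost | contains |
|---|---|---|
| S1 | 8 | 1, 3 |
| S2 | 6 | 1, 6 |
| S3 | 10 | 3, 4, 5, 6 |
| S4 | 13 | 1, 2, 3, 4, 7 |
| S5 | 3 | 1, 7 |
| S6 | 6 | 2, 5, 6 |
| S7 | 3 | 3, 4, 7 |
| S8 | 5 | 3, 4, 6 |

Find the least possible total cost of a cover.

S5, S6, S7 together cover every element (S5 ∪ S6 ∪ S7 = {1, 2, 3, 4, 5, 6, 7}); total cost 3 + 6 + 3 = 12.
No covering selection has total cost below 12.

12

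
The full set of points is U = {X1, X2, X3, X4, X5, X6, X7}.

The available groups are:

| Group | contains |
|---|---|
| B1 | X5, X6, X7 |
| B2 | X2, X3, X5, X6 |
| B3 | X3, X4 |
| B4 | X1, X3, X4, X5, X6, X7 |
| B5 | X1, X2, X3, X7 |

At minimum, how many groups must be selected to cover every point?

2

Take {B4, B5}. Their union is {X1, X2, X3, X4, X5, X6, X7}, which is all 7 points.
No single group has all 7 points (the largest, B4, has 6), so 2 is optimal.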